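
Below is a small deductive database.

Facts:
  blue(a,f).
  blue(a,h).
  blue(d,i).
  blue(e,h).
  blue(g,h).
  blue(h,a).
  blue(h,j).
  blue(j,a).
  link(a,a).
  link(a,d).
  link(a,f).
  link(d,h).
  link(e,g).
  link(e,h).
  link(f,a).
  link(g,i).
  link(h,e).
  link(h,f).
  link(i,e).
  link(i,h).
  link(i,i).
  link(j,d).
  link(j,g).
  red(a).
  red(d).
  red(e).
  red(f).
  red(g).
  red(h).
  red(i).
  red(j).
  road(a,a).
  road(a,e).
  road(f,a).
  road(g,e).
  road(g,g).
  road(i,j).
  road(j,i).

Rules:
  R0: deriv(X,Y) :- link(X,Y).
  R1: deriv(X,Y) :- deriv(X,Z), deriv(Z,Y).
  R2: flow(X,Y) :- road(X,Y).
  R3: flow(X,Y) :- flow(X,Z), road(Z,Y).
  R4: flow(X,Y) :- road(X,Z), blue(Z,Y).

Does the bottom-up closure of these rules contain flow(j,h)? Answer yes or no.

round 1: derive flow(a,a) via R2 from road(a,a)
round 1: derive flow(a,e) via R2 from road(a,e)
round 1: derive flow(f,a) via R2 from road(f,a)
round 1: derive flow(g,e) via R2 from road(g,e)
round 1: derive flow(g,g) via R2 from road(g,g)
round 1: derive flow(i,j) via R2 from road(i,j)
round 1: derive flow(j,i) via R2 from road(j,i)
round 1: derive flow(a,f) via R4 from road(a,a), blue(a,f)
round 1: derive flow(a,h) via R4 from road(a,a), blue(a,h)
round 1: derive flow(f,f) via R4 from road(f,a), blue(a,f)
round 1: derive flow(f,h) via R4 from road(f,a), blue(a,h)
round 1: derive flow(g,h) via R4 from road(g,e), blue(e,h)
round 1: derive flow(i,a) via R4 from road(i,j), blue(j,a)
round 2: derive flow(f,e) via R3 from flow(f,a), road(a,e)
round 2: derive flow(i,e) via R3 from flow(i,a), road(a,e)
round 2: derive flow(i,i) via R3 from flow(i,j), road(j,i)
round 2: derive flow(j,j) via R3 from flow(j,i), road(i,j)

no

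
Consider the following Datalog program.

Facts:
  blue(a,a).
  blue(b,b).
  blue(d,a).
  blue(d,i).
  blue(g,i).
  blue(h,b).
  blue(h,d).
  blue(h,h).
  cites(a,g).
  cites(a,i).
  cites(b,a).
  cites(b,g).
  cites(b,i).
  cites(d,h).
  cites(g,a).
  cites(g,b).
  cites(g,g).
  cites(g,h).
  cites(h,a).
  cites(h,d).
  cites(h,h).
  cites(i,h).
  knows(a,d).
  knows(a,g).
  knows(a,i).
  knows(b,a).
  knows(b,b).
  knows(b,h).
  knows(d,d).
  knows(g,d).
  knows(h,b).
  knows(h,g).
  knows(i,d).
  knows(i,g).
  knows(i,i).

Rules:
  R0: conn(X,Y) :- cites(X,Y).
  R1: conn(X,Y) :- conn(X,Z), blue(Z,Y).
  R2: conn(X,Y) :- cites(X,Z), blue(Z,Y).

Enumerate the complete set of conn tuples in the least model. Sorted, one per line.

conn(a,g)
conn(a,i)
conn(b,a)
conn(b,g)
conn(b,i)
conn(d,a)
conn(d,b)
conn(d,d)
conn(d,h)
conn(d,i)
conn(g,a)
conn(g,b)
conn(g,d)
conn(g,g)
conn(g,h)
conn(g,i)
conn(h,a)
conn(h,b)
conn(h,d)
conn(h,h)
conn(h,i)
conn(i,a)
conn(i,b)
conn(i,d)
conn(i,h)
conn(i,i)

round 1: derive conn(a,g) via R0 from cites(a,g)
round 1: derive conn(a,i) via R0 from cites(a,i)
round 1: derive conn(b,a) via R0 from cites(b,a)
round 1: derive conn(b,g) via R0 from cites(b,g)
round 1: derive conn(b,i) via R0 from cites(b,i)
round 1: derive conn(d,h) via R0 from cites(d,h)
round 1: derive conn(g,a) via R0 from cites(g,a)
round 1: derive conn(g,b) via R0 from cites(g,b)
round 1: derive conn(g,g) via R0 from cites(g,g)
round 1: derive conn(g,h) via R0 from cites(g,h)
round 1: derive conn(h,a) via R0 from cites(h,a)
round 1: derive conn(h,d) via R0 from cites(h,d)
round 1: derive conn(h,h) via R0 from cites(h,h)
round 1: derive conn(i,h) via R0 from cites(i,h)
round 1: derive conn(d,b) via R2 from cites(d,h), blue(h,b)
round 1: derive conn(d,d) via R2 from cites(d,h), blue(h,d)
round 1: derive conn(g,d) via R2 from cites(g,h), blue(h,d)
round 1: derive conn(g,i) via R2 from cites(g,g), blue(g,i)
round 1: derive conn(h,b) via R2 from cites(h,h), blue(h,b)
round 1: derive conn(h,i) via R2 from cites(h,d), blue(d,i)
round 1: derive conn(i,b) via R2 from cites(i,h), blue(h,b)
round 1: derive conn(i,d) via R2 from cites(i,h), blue(h,d)
round 2: derive conn(d,a) via R1 from conn(d,d), blue(d,a)
round 2: derive conn(d,i) via R1 from conn(d,d), blue(d,i)
round 2: derive conn(i,a) via R1 from conn(i,d), blue(d,a)
round 2: derive conn(i,i) via R1 from conn(i,d), blue(d,i)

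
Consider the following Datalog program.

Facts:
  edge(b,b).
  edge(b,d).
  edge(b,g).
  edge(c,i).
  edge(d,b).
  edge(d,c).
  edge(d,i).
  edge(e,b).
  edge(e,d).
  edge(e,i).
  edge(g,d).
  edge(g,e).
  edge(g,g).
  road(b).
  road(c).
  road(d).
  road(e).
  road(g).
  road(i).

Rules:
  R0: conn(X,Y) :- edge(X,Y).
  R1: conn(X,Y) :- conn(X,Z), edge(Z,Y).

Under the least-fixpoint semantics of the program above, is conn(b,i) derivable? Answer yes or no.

yes

round 1: derive conn(b,b) via R0 from edge(b,b)
round 1: derive conn(b,d) via R0 from edge(b,d)
round 1: derive conn(b,g) via R0 from edge(b,g)
round 1: derive conn(c,i) via R0 from edge(c,i)
round 1: derive conn(d,b) via R0 from edge(d,b)
round 1: derive conn(d,c) via R0 from edge(d,c)
round 1: derive conn(d,i) via R0 from edge(d,i)
round 1: derive conn(e,b) via R0 from edge(e,b)
round 1: derive conn(e,d) via R0 from edge(e,d)
round 1: derive conn(e,i) via R0 from edge(e,i)
round 1: derive conn(g,d) via R0 from edge(g,d)
round 1: derive conn(g,e) via R0 from edge(g,e)
round 1: derive conn(g,g) via R0 from edge(g,g)
round 2: derive conn(b,c) via R1 from conn(b,d), edge(d,c)
round 2: derive conn(b,e) via R1 from conn(b,g), edge(g,e)
round 2: derive conn(b,i) via R1 from conn(b,d), edge(d,i)
round 2: derive conn(d,d) via R1 from conn(d,b), edge(b,d)
round 2: derive conn(d,g) via R1 from conn(d,b), edge(b,g)
round 2: derive conn(e,c) via R1 from conn(e,d), edge(d,c)
round 2: derive conn(e,g) via R1 from conn(e,b), edge(b,g)
round 2: derive conn(g,b) via R1 from conn(g,d), edge(d,b)
round 2: derive conn(g,c) via R1 from conn(g,d), edge(d,c)
round 2: derive conn(g,i) via R1 from conn(g,d), edge(d,i)
round 3: derive conn(d,e) via R1 from conn(d,g), edge(g,e)
round 3: derive conn(e,e) via R1 from conn(e,g), edge(g,e)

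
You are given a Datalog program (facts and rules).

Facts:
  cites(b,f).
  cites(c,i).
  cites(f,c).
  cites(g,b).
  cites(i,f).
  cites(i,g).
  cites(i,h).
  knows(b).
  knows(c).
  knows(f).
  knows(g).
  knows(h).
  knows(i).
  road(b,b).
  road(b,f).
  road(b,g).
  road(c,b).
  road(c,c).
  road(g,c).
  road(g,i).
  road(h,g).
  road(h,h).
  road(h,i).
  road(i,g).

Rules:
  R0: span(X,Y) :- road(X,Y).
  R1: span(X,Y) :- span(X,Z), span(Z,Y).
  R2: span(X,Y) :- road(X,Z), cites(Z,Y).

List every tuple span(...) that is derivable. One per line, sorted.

span(b,b)
span(b,c)
span(b,f)
span(b,g)
span(b,h)
span(b,i)
span(c,b)
span(c,c)
span(c,f)
span(c,g)
span(c,h)
span(c,i)
span(g,b)
span(g,c)
span(g,f)
span(g,g)
span(g,h)
span(g,i)
span(h,b)
span(h,c)
span(h,f)
span(h,g)
span(h,h)
span(h,i)
span(i,b)
span(i,c)
span(i,f)
span(i,g)
span(i,h)
span(i,i)

round 1: derive span(b,b) via R0 from road(b,b)
round 1: derive span(b,f) via R0 from road(b,f)
round 1: derive span(b,g) via R0 from road(b,g)
round 1: derive span(c,b) via R0 from road(c,b)
round 1: derive span(c,c) via R0 from road(c,c)
round 1: derive span(g,c) via R0 from road(g,c)
round 1: derive span(g,i) via R0 from road(g,i)
round 1: derive span(h,g) via R0 from road(h,g)
round 1: derive span(h,h) via R0 from road(h,h)
round 1: derive span(h,i) via R0 from road(h,i)
round 1: derive span(i,g) via R0 from road(i,g)
round 1: derive span(b,c) via R2 from road(b,f), cites(f,c)
round 1: derive span(c,f) via R2 from road(c,b), cites(b,f)
round 1: derive span(c,i) via R2 from road(c,c), cites(c,i)
round 1: derive span(g,f) via R2 from road(g,i), cites(i,f)
round 1: derive span(g,g) via R2 from road(g,i), cites(i,g)
round 1: derive span(g,h) via R2 from road(g,i), cites(i,h)
round 1: derive span(h,b) via R2 from road(h,g), cites(g,b)
round 1: derive span(h,f) via R2 from road(h,i), cites(i,f)
round 1: derive span(i,b) via R2 from road(i,g), cites(g,b)
round 2: derive span(b,h) via R1 from span(b,g), span(g,h)
round 2: derive span(b,i) via R1 from span(b,c), span(c,i)
round 2: derive span(c,g) via R1 from span(c,b), span(b,g)
round 2: derive span(g,b) via R1 from span(g,c), span(c,b)
round 2: derive span(h,c) via R1 from span(h,b), span(b,c)
round 2: derive span(i,c) via R1 from span(i,b), span(b,c)
round 2: derive span(i,f) via R1 from span(i,b), span(b,f)
round 2: derive span(i,h) via R1 from span(i,g), span(g,h)
round 2: derive span(i,i) via R1 from span(i,g), span(g,i)
round 3: derive span(c,h) via R1 from span(c,b), span(b,h)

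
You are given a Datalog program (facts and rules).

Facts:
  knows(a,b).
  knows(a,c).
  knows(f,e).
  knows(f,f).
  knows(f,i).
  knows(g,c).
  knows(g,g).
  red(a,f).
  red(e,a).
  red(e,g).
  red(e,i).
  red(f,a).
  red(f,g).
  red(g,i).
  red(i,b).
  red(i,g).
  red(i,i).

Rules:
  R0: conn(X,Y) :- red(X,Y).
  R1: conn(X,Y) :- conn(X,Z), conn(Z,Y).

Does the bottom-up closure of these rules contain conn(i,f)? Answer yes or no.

round 1: derive conn(a,f) via R0 from red(a,f)
round 1: derive conn(e,a) via R0 from red(e,a)
round 1: derive conn(e,g) via R0 from red(e,g)
round 1: derive conn(e,i) via R0 from red(e,i)
round 1: derive conn(f,a) via R0 from red(f,a)
round 1: derive conn(f,g) via R0 from red(f,g)
round 1: derive conn(g,i) via R0 from red(g,i)
round 1: derive conn(i,b) via R0 from red(i,b)
round 1: derive conn(i,g) via R0 from red(i,g)
round 1: derive conn(i,i) via R0 from red(i,i)
round 2: derive conn(a,a) via R1 from conn(a,f), conn(f,a)
round 2: derive conn(a,g) via R1 from conn(a,f), conn(f,g)
round 2: derive conn(e,b) via R1 from conn(e,i), conn(i,b)
round 2: derive conn(e,f) via R1 from conn(e,a), conn(a,f)
round 2: derive conn(f,f) via R1 from conn(f,a), conn(a,f)
round 2: derive conn(f,i) via R1 from conn(f,g), conn(g,i)
round 2: derive conn(g,b) via R1 from conn(g,i), conn(i,b)
round 2: derive conn(g,g) via R1 from conn(g,i), conn(i,g)
round 3: derive conn(a,b) via R1 from conn(a,g), conn(g,b)
round 3: derive conn(a,i) via R1 from conn(a,f), conn(f,i)
round 3: derive conn(f,b) via R1 from conn(f,g), conn(g,b)

no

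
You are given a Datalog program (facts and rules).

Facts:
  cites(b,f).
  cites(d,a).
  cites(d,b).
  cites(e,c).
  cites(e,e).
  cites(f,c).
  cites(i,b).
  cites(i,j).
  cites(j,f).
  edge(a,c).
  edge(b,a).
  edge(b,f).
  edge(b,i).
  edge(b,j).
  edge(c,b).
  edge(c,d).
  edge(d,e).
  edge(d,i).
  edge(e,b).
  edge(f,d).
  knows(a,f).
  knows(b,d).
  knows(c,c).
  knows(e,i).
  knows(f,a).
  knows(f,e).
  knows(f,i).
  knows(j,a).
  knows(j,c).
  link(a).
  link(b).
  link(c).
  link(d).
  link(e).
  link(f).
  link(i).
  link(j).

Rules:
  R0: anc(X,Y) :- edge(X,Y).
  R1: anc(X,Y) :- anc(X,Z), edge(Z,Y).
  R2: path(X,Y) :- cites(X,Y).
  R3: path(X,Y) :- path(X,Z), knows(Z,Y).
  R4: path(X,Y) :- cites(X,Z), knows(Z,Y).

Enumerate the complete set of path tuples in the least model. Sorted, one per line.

round 1: derive path(b,f) via R2 from cites(b,f)
round 1: derive path(d,a) via R2 from cites(d,a)
round 1: derive path(d,b) via R2 from cites(d,b)
round 1: derive path(e,c) via R2 from cites(e,c)
round 1: derive path(e,e) via R2 from cites(e,e)
round 1: derive path(f,c) via R2 from cites(f,c)
round 1: derive path(i,b) via R2 from cites(i,b)
round 1: derive path(i,j) via R2 from cites(i,j)
round 1: derive path(j,f) via R2 from cites(j,f)
round 1: derive path(b,a) via R4 from cites(b,f), knows(f,a)
round 1: derive path(b,e) via R4 from cites(b,f), knows(f,e)
round 1: derive path(b,i) via R4 from cites(b,f), knows(f,i)
round 1: derive path(d,d) via R4 from cites(d,b), knows(b,d)
round 1: derive path(d,f) via R4 from cites(d,a), knows(a,f)
round 1: derive path(e,i) via R4 from cites(e,e), knows(e,i)
round 1: derive path(i,a) via R4 from cites(i,j), knows(j,a)
round 1: derive path(i,c) via R4 from cites(i,j), knows(j,c)
round 1: derive path(i,d) via R4 from cites(i,b), knows(b,d)
round 1: derive path(j,a) via R4 from cites(j,f), knows(f,a)
round 1: derive path(j,e) via R4 from cites(j,f), knows(f,e)
round 1: derive path(j,i) via R4 from cites(j,f), knows(f,i)
round 2: derive path(d,e) via R3 from path(d,f), knows(f,e)
round 2: derive path(d,i) via R3 from path(d,f), knows(f,i)
round 2: derive path(i,f) via R3 from path(i,a), knows(a,f)
round 3: derive path(i,e) via R3 from path(i,f), knows(f,e)
round 3: derive path(i,i) via R3 from path(i,f), knows(f,i)

path(b,a)
path(b,e)
path(b,f)
path(b,i)
path(d,a)
path(d,b)
path(d,d)
path(d,e)
path(d,f)
path(d,i)
path(e,c)
path(e,e)
path(e,i)
path(f,c)
path(i,a)
path(i,b)
path(i,c)
path(i,d)
path(i,e)
path(i,f)
path(i,i)
path(i,j)
path(j,a)
path(j,e)
path(j,f)
path(j,i)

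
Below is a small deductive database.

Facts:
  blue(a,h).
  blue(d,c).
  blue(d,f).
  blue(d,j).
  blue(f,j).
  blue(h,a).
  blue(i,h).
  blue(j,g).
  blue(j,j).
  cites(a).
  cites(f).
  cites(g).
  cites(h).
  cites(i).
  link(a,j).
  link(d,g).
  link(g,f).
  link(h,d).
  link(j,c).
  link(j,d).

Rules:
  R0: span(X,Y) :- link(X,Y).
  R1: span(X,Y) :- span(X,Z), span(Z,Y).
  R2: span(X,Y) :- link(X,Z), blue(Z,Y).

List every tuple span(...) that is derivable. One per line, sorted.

span(a,c)
span(a,d)
span(a,f)
span(a,g)
span(a,j)
span(d,c)
span(d,d)
span(d,f)
span(d,g)
span(d,j)
span(g,c)
span(g,d)
span(g,f)
span(g,g)
span(g,j)
span(h,c)
span(h,d)
span(h,f)
span(h,g)
span(h,j)
span(j,c)
span(j,d)
span(j,f)
span(j,g)
span(j,j)

round 1: derive span(a,j) via R0 from link(a,j)
round 1: derive span(d,g) via R0 from link(d,g)
round 1: derive span(g,f) via R0 from link(g,f)
round 1: derive span(h,d) via R0 from link(h,d)
round 1: derive span(j,c) via R0 from link(j,c)
round 1: derive span(j,d) via R0 from link(j,d)
round 1: derive span(a,g) via R2 from link(a,j), blue(j,g)
round 1: derive span(g,j) via R2 from link(g,f), blue(f,j)
round 1: derive span(h,c) via R2 from link(h,d), blue(d,c)
round 1: derive span(h,f) via R2 from link(h,d), blue(d,f)
round 1: derive span(h,j) via R2 from link(h,d), blue(d,j)
round 1: derive span(j,f) via R2 from link(j,d), blue(d,f)
round 1: derive span(j,j) via R2 from link(j,d), blue(d,j)
round 2: derive span(a,c) via R1 from span(a,j), span(j,c)
round 2: derive span(a,d) via R1 from span(a,j), span(j,d)
round 2: derive span(a,f) via R1 from span(a,g), span(g,f)
round 2: derive span(d,f) via R1 from span(d,g), span(g,f)
round 2: derive span(d,j) via R1 from span(d,g), span(g,j)
round 2: derive span(g,c) via R1 from span(g,j), span(j,c)
round 2: derive span(g,d) via R1 from span(g,j), span(j,d)
round 2: derive span(h,g) via R1 from span(h,d), span(d,g)
round 2: derive span(j,g) via R1 from span(j,d), span(d,g)
round 3: derive span(d,c) via R1 from span(d,g), span(g,c)
round 3: derive span(d,d) via R1 from span(d,g), span(g,d)
round 3: derive span(g,g) via R1 from span(g,d), span(d,g)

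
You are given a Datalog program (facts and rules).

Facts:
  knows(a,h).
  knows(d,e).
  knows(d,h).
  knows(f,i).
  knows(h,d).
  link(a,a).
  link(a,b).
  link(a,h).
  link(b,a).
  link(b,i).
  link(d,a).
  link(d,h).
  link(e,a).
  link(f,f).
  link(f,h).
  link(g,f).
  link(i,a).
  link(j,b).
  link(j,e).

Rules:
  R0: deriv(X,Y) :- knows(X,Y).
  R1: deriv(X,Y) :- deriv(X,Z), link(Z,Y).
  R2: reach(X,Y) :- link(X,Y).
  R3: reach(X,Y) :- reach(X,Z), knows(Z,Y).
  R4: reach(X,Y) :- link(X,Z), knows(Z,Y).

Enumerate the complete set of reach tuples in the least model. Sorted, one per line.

reach(a,a)
reach(a,b)
reach(a,d)
reach(a,e)
reach(a,h)
reach(b,a)
reach(b,d)
reach(b,e)
reach(b,h)
reach(b,i)
reach(d,a)
reach(d,d)
reach(d,e)
reach(d,h)
reach(e,a)
reach(e,d)
reach(e,e)
reach(e,h)
reach(f,d)
reach(f,e)
reach(f,f)
reach(f,h)
reach(f,i)
reach(g,f)
reach(g,i)
reach(i,a)
reach(i,d)
reach(i,e)
reach(i,h)
reach(j,b)
reach(j,e)

round 1: derive reach(a,a) via R2 from link(a,a)
round 1: derive reach(a,b) via R2 from link(a,b)
round 1: derive reach(a,h) via R2 from link(a,h)
round 1: derive reach(b,a) via R2 from link(b,a)
round 1: derive reach(b,i) via R2 from link(b,i)
round 1: derive reach(d,a) via R2 from link(d,a)
round 1: derive reach(d,h) via R2 from link(d,h)
round 1: derive reach(e,a) via R2 from link(e,a)
round 1: derive reach(f,f) via R2 from link(f,f)
round 1: derive reach(f,h) via R2 from link(f,h)
round 1: derive reach(g,f) via R2 from link(g,f)
round 1: derive reach(i,a) via R2 from link(i,a)
round 1: derive reach(j,b) via R2 from link(j,b)
round 1: derive reach(j,e) via R2 from link(j,e)
round 1: derive reach(a,d) via R4 from link(a,h), knows(h,d)
round 1: derive reach(b,h) via R4 from link(b,a), knows(a,h)
round 1: derive reach(d,d) via R4 from link(d,h), knows(h,d)
round 1: derive reach(e,h) via R4 from link(e,a), knows(a,h)
round 1: derive reach(f,d) via R4 from link(f,h), knows(h,d)
round 1: derive reach(f,i) via R4 from link(f,f), knows(f,i)
round 1: derive reach(g,i) via R4 from link(g,f), knows(f,i)
round 1: derive reach(i,h) via R4 from link(i,a), knows(a,h)
round 2: derive reach(a,e) via R3 from reach(a,d), knows(d,e)
round 2: derive reach(b,d) via R3 from reach(b,h), knows(h,d)
round 2: derive reach(d,e) via R3 from reach(d,d), knows(d,e)
round 2: derive reach(e,d) via R3 from reach(e,h), knows(h,d)
round 2: derive reach(f,e) via R3 from reach(f,d), knows(d,e)
round 2: derive reach(i,d) via R3 from reach(i,h), knows(h,d)
round 3: derive reach(b,e) via R3 from reach(b,d), knows(d,e)
round 3: derive reach(e,e) via R3 from reach(e,d), knows(d,e)
round 3: derive reach(i,e) via R3 from reach(i,d), knows(d,e)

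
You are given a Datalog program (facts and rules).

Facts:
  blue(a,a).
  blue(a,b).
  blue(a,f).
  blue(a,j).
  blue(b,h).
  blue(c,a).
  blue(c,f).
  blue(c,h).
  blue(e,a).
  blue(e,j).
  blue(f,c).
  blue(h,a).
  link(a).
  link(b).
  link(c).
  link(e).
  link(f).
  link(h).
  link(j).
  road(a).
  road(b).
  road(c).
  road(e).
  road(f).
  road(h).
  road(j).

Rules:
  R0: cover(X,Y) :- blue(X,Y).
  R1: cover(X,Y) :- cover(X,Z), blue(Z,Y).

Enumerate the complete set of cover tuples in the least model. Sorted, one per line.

cover(a,a)
cover(a,b)
cover(a,c)
cover(a,f)
cover(a,h)
cover(a,j)
cover(b,a)
cover(b,b)
cover(b,c)
cover(b,f)
cover(b,h)
cover(b,j)
cover(c,a)
cover(c,b)
cover(c,c)
cover(c,f)
cover(c,h)
cover(c,j)
cover(e,a)
cover(e,b)
cover(e,c)
cover(e,f)
cover(e,h)
cover(e,j)
cover(f,a)
cover(f,b)
cover(f,c)
cover(f,f)
cover(f,h)
cover(f,j)
cover(h,a)
cover(h,b)
cover(h,c)
cover(h,f)
cover(h,h)
cover(h,j)

round 1: derive cover(a,a) via R0 from blue(a,a)
round 1: derive cover(a,b) via R0 from blue(a,b)
round 1: derive cover(a,f) via R0 from blue(a,f)
round 1: derive cover(a,j) via R0 from blue(a,j)
round 1: derive cover(b,h) via R0 from blue(b,h)
round 1: derive cover(c,a) via R0 from blue(c,a)
round 1: derive cover(c,f) via R0 from blue(c,f)
round 1: derive cover(c,h) via R0 from blue(c,h)
round 1: derive cover(e,a) via R0 from blue(e,a)
round 1: derive cover(e,j) via R0 from blue(e,j)
round 1: derive cover(f,c) via R0 from blue(f,c)
round 1: derive cover(h,a) via R0 from blue(h,a)
round 2: derive cover(a,c) via R1 from cover(a,f), blue(f,c)
round 2: derive cover(a,h) via R1 from cover(a,b), blue(b,h)
round 2: derive cover(b,a) via R1 from cover(b,h), blue(h,a)
round 2: derive cover(c,b) via R1 from cover(c,a), blue(a,b)
round 2: derive cover(c,c) via R1 from cover(c,f), blue(f,c)
round 2: derive cover(c,j) via R1 from cover(c,a), blue(a,j)
round 2: derive cover(e,b) via R1 from cover(e,a), blue(a,b)
round 2: derive cover(e,f) via R1 from cover(e,a), blue(a,f)
round 2: derive cover(f,a) via R1 from cover(f,c), blue(c,a)
round 2: derive cover(f,f) via R1 from cover(f,c), blue(c,f)
round 2: derive cover(f,h) via R1 from cover(f,c), blue(c,h)
round 2: derive cover(h,b) via R1 from cover(h,a), blue(a,b)
round 2: derive cover(h,f) via R1 from cover(h,a), blue(a,f)
round 2: derive cover(h,j) via R1 from cover(h,a), blue(a,j)
round 3: derive cover(b,b) via R1 from cover(b,a), blue(a,b)
round 3: derive cover(b,f) via R1 from cover(b,a), blue(a,f)
round 3: derive cover(b,j) via R1 from cover(b,a), blue(a,j)
round 3: derive cover(e,c) via R1 from cover(e,f), blue(f,c)
round 3: derive cover(e,h) via R1 from cover(e,b), blue(b,h)
round 3: derive cover(f,b) via R1 from cover(f,a), blue(a,b)
round 3: derive cover(f,j) via R1 from cover(f,a), blue(a,j)
round 3: derive cover(h,c) via R1 from cover(h,f), blue(f,c)
round 3: derive cover(h,h) via R1 from cover(h,b), blue(b,h)
round 4: derive cover(b,c) via R1 from cover(b,f), blue(f,c)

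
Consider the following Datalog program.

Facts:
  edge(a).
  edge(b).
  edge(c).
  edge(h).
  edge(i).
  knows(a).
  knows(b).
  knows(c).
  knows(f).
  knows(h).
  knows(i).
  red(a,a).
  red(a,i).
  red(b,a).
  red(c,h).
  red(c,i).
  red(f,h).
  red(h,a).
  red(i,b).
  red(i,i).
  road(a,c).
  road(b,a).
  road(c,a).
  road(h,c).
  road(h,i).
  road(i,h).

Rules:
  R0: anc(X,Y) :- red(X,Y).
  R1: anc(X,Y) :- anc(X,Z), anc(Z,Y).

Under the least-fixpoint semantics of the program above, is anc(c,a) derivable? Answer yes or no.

yes

round 1: derive anc(a,a) via R0 from red(a,a)
round 1: derive anc(a,i) via R0 from red(a,i)
round 1: derive anc(b,a) via R0 from red(b,a)
round 1: derive anc(c,h) via R0 from red(c,h)
round 1: derive anc(c,i) via R0 from red(c,i)
round 1: derive anc(f,h) via R0 from red(f,h)
round 1: derive anc(h,a) via R0 from red(h,a)
round 1: derive anc(i,b) via R0 from red(i,b)
round 1: derive anc(i,i) via R0 from red(i,i)
round 2: derive anc(a,b) via R1 from anc(a,i), anc(i,b)
round 2: derive anc(b,i) via R1 from anc(b,a), anc(a,i)
round 2: derive anc(c,a) via R1 from anc(c,h), anc(h,a)
round 2: derive anc(c,b) via R1 from anc(c,i), anc(i,b)
round 2: derive anc(f,a) via R1 from anc(f,h), anc(h,a)
round 2: derive anc(h,i) via R1 from anc(h,a), anc(a,i)
round 2: derive anc(i,a) via R1 from anc(i,b), anc(b,a)
round 3: derive anc(b,b) via R1 from anc(b,a), anc(a,b)
round 3: derive anc(f,b) via R1 from anc(f,a), anc(a,b)
round 3: derive anc(f,i) via R1 from anc(f,a), anc(a,i)
round 3: derive anc(h,b) via R1 from anc(h,a), anc(a,b)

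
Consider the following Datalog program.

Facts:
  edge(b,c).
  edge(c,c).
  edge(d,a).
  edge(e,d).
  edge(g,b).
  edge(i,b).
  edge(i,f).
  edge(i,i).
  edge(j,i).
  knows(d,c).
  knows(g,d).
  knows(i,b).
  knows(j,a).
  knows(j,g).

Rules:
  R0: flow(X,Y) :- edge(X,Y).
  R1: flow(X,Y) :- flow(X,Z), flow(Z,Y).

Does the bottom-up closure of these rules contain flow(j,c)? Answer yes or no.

round 1: derive flow(b,c) via R0 from edge(b,c)
round 1: derive flow(c,c) via R0 from edge(c,c)
round 1: derive flow(d,a) via R0 from edge(d,a)
round 1: derive flow(e,d) via R0 from edge(e,d)
round 1: derive flow(g,b) via R0 from edge(g,b)
round 1: derive flow(i,b) via R0 from edge(i,b)
round 1: derive flow(i,f) via R0 from edge(i,f)
round 1: derive flow(i,i) via R0 from edge(i,i)
round 1: derive flow(j,i) via R0 from edge(j,i)
round 2: derive flow(e,a) via R1 from flow(e,d), flow(d,a)
round 2: derive flow(g,c) via R1 from flow(g,b), flow(b,c)
round 2: derive flow(i,c) via R1 from flow(i,b), flow(b,c)
round 2: derive flow(j,b) via R1 from flow(j,i), flow(i,b)
round 2: derive flow(j,f) via R1 from flow(j,i), flow(i,f)
round 3: derive flow(j,c) via R1 from flow(j,b), flow(b,c)

yes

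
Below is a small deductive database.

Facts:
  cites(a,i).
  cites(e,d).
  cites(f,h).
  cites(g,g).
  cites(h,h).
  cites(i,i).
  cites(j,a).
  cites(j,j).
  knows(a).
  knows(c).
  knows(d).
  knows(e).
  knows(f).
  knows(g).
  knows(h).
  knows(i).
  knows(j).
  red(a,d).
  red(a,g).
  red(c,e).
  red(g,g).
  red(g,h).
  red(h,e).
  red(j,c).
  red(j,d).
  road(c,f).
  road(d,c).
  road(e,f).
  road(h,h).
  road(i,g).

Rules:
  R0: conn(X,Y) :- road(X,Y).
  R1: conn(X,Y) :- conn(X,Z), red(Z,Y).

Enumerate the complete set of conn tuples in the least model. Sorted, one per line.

round 1: derive conn(c,f) via R0 from road(c,f)
round 1: derive conn(d,c) via R0 from road(d,c)
round 1: derive conn(e,f) via R0 from road(e,f)
round 1: derive conn(h,h) via R0 from road(h,h)
round 1: derive conn(i,g) via R0 from road(i,g)
round 2: derive conn(d,e) via R1 from conn(d,c), red(c,e)
round 2: derive conn(h,e) via R1 from conn(h,h), red(h,e)
round 2: derive conn(i,h) via R1 from conn(i,g), red(g,h)
round 3: derive conn(i,e) via R1 from conn(i,h), red(h,e)

conn(c,f)
conn(d,c)
conn(d,e)
conn(e,f)
conn(h,e)
conn(h,h)
conn(i,e)
conn(i,g)
conn(i,h)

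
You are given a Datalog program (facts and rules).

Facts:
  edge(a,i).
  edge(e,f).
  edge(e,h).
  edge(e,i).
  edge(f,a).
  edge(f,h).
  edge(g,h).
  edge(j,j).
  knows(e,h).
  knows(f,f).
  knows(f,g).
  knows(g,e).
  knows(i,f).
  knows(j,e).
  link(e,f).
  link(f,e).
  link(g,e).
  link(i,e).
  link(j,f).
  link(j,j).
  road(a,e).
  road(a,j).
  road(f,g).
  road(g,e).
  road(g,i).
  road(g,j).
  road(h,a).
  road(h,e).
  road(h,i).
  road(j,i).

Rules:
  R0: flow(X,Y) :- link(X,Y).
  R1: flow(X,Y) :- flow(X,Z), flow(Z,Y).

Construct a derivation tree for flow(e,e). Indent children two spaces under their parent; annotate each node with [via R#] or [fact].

round 1: derive flow(e,f) via R0 from link(e,f)
round 1: derive flow(f,e) via R0 from link(f,e)
round 1: derive flow(g,e) via R0 from link(g,e)
round 1: derive flow(i,e) via R0 from link(i,e)
round 1: derive flow(j,f) via R0 from link(j,f)
round 1: derive flow(j,j) via R0 from link(j,j)
round 2: derive flow(e,e) via R1 from flow(e,f), flow(f,e)
round 2: derive flow(f,f) via R1 from flow(f,e), flow(e,f)
round 2: derive flow(g,f) via R1 from flow(g,e), flow(e,f)
round 2: derive flow(i,f) via R1 from flow(i,e), flow(e,f)
round 2: derive flow(j,e) via R1 from flow(j,f), flow(f,e)

flow(e,e)  [via R1]
  flow(e,f)  [via R0]
    link(e,f)  [fact]
  flow(f,e)  [via R0]
    link(f,e)  [fact]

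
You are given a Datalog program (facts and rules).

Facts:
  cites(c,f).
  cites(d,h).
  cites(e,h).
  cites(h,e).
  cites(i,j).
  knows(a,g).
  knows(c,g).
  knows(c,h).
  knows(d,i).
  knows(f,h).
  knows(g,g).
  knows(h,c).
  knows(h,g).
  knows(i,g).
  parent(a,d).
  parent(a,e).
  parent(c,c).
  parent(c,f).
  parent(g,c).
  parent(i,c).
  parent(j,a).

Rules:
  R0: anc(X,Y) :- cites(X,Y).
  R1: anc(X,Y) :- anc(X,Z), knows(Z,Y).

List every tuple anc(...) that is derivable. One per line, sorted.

anc(c,c)
anc(c,f)
anc(c,g)
anc(c,h)
anc(d,c)
anc(d,g)
anc(d,h)
anc(e,c)
anc(e,g)
anc(e,h)
anc(h,e)
anc(i,j)

round 1: derive anc(c,f) via R0 from cites(c,f)
round 1: derive anc(d,h) via R0 from cites(d,h)
round 1: derive anc(e,h) via R0 from cites(e,h)
round 1: derive anc(h,e) via R0 from cites(h,e)
round 1: derive anc(i,j) via R0 from cites(i,j)
round 2: derive anc(c,h) via R1 from anc(c,f), knows(f,h)
round 2: derive anc(d,c) via R1 from anc(d,h), knows(h,c)
round 2: derive anc(d,g) via R1 from anc(d,h), knows(h,g)
round 2: derive anc(e,c) via R1 from anc(e,h), knows(h,c)
round 2: derive anc(e,g) via R1 from anc(e,h), knows(h,g)
round 3: derive anc(c,c) via R1 from anc(c,h), knows(h,c)
round 3: derive anc(c,g) via R1 from anc(c,h), knows(h,g)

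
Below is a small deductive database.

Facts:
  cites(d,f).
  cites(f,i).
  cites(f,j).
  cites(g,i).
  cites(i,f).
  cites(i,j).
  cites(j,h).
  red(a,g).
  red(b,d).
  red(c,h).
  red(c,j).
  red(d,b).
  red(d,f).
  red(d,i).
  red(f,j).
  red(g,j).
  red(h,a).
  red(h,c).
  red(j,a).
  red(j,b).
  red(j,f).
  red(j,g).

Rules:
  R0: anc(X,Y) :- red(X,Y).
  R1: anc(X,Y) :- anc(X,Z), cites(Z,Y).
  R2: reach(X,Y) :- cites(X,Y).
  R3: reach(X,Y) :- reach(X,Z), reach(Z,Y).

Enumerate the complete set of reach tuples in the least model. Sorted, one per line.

reach(d,f)
reach(d,h)
reach(d,i)
reach(d,j)
reach(f,f)
reach(f,h)
reach(f,i)
reach(f,j)
reach(g,f)
reach(g,h)
reach(g,i)
reach(g,j)
reach(i,f)
reach(i,h)
reach(i,i)
reach(i,j)
reach(j,h)

round 1: derive reach(d,f) via R2 from cites(d,f)
round 1: derive reach(f,i) via R2 from cites(f,i)
round 1: derive reach(f,j) via R2 from cites(f,j)
round 1: derive reach(g,i) via R2 from cites(g,i)
round 1: derive reach(i,f) via R2 from cites(i,f)
round 1: derive reach(i,j) via R2 from cites(i,j)
round 1: derive reach(j,h) via R2 from cites(j,h)
round 2: derive reach(d,i) via R3 from reach(d,f), reach(f,i)
round 2: derive reach(d,j) via R3 from reach(d,f), reach(f,j)
round 2: derive reach(f,f) via R3 from reach(f,i), reach(i,f)
round 2: derive reach(f,h) via R3 from reach(f,j), reach(j,h)
round 2: derive reach(g,f) via R3 from reach(g,i), reach(i,f)
round 2: derive reach(g,j) via R3 from reach(g,i), reach(i,j)
round 2: derive reach(i,h) via R3 from reach(i,j), reach(j,h)
round 2: derive reach(i,i) via R3 from reach(i,f), reach(f,i)
round 3: derive reach(d,h) via R3 from reach(d,f), reach(f,h)
round 3: derive reach(g,h) via R3 from reach(g,f), reach(f,h)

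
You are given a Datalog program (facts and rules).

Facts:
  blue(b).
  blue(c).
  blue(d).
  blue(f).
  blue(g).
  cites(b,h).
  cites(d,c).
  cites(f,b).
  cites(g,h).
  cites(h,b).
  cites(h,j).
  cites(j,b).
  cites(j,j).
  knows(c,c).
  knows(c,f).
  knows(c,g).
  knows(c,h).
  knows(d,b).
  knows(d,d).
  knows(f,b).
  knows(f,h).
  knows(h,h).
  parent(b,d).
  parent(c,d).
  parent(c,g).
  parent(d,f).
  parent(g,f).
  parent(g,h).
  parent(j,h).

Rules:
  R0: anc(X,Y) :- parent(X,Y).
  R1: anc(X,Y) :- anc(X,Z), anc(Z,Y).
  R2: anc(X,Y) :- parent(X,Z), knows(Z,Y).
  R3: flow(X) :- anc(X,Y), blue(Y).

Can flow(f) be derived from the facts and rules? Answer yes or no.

no

round 1: derive anc(b,d) via R0 from parent(b,d)
round 1: derive anc(c,d) via R0 from parent(c,d)
round 1: derive anc(c,g) via R0 from parent(c,g)
round 1: derive anc(d,f) via R0 from parent(d,f)
round 1: derive anc(g,f) via R0 from parent(g,f)
round 1: derive anc(g,h) via R0 from parent(g,h)
round 1: derive anc(j,h) via R0 from parent(j,h)
round 1: derive anc(b,b) via R2 from parent(b,d), knows(d,b)
round 1: derive anc(c,b) via R2 from parent(c,d), knows(d,b)
round 1: derive anc(d,b) via R2 from parent(d,f), knows(f,b)
round 1: derive anc(d,h) via R2 from parent(d,f), knows(f,h)
round 1: derive anc(g,b) via R2 from parent(g,f), knows(f,b)
round 2: derive anc(b,f) via R1 from anc(b,d), anc(d,f)
round 2: derive anc(b,h) via R1 from anc(b,d), anc(d,h)
round 2: derive anc(c,f) via R1 from anc(c,d), anc(d,f)
round 2: derive anc(c,h) via R1 from anc(c,d), anc(d,h)
round 2: derive anc(d,d) via R1 from anc(d,b), anc(b,d)
round 2: derive anc(g,d) via R1 from anc(g,b), anc(b,d)
round 2: derive flow(b) via R3 from anc(b,b), blue(b)
round 2: derive flow(c) via R3 from anc(c,b), blue(b)
round 2: derive flow(d) via R3 from anc(d,b), blue(b)
round 2: derive flow(g) via R3 from anc(g,b), blue(b)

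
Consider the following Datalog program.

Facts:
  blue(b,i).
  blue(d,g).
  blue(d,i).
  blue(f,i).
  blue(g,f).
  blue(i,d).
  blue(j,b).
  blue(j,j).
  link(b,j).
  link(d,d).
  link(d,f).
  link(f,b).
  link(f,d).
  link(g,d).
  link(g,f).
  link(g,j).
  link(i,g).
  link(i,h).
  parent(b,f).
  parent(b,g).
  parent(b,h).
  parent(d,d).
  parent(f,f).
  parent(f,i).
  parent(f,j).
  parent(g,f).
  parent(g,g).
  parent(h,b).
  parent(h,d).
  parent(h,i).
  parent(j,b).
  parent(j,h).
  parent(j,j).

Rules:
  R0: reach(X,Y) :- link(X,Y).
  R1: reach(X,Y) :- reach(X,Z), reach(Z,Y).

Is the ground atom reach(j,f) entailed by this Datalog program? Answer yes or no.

round 1: derive reach(b,j) via R0 from link(b,j)
round 1: derive reach(d,d) via R0 from link(d,d)
round 1: derive reach(d,f) via R0 from link(d,f)
round 1: derive reach(f,b) via R0 from link(f,b)
round 1: derive reach(f,d) via R0 from link(f,d)
round 1: derive reach(g,d) via R0 from link(g,d)
round 1: derive reach(g,f) via R0 from link(g,f)
round 1: derive reach(g,j) via R0 from link(g,j)
round 1: derive reach(i,g) via R0 from link(i,g)
round 1: derive reach(i,h) via R0 from link(i,h)
round 2: derive reach(d,b) via R1 from reach(d,f), reach(f,b)
round 2: derive reach(f,f) via R1 from reach(f,d), reach(d,f)
round 2: derive reach(f,j) via R1 from reach(f,b), reach(b,j)
round 2: derive reach(g,b) via R1 from reach(g,f), reach(f,b)
round 2: derive reach(i,d) via R1 from reach(i,g), reach(g,d)
round 2: derive reach(i,f) via R1 from reach(i,g), reach(g,f)
round 2: derive reach(i,j) via R1 from reach(i,g), reach(g,j)
round 3: derive reach(d,j) via R1 from reach(d,b), reach(b,j)
round 3: derive reach(i,b) via R1 from reach(i,d), reach(d,b)

no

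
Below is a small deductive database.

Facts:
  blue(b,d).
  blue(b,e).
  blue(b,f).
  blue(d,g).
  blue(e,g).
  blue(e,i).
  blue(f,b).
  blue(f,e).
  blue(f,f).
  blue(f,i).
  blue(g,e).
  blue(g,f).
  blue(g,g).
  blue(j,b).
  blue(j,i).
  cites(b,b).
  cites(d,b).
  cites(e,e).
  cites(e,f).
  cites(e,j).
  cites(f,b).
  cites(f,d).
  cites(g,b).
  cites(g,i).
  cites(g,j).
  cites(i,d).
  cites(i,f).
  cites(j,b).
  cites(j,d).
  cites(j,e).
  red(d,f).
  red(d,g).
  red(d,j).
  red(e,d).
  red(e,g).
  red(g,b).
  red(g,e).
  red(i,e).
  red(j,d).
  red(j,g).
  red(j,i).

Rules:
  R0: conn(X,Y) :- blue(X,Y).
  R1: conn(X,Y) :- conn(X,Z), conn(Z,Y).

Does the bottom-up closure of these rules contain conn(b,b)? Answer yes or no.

round 1: derive conn(b,d) via R0 from blue(b,d)
round 1: derive conn(b,e) via R0 from blue(b,e)
round 1: derive conn(b,f) via R0 from blue(b,f)
round 1: derive conn(d,g) via R0 from blue(d,g)
round 1: derive conn(e,g) via R0 from blue(e,g)
round 1: derive conn(e,i) via R0 from blue(e,i)
round 1: derive conn(f,b) via R0 from blue(f,b)
round 1: derive conn(f,e) via R0 from blue(f,e)
round 1: derive conn(f,f) via R0 from blue(f,f)
round 1: derive conn(f,i) via R0 from blue(f,i)
round 1: derive conn(g,e) via R0 from blue(g,e)
round 1: derive conn(g,f) via R0 from blue(g,f)
round 1: derive conn(g,g) via R0 from blue(g,g)
round 1: derive conn(j,b) via R0 from blue(j,b)
round 1: derive conn(j,i) via R0 from blue(j,i)
round 2: derive conn(b,b) via R1 from conn(b,f), conn(f,b)
round 2: derive conn(b,g) via R1 from conn(b,d), conn(d,g)
round 2: derive conn(b,i) via R1 from conn(b,e), conn(e,i)
round 2: derive conn(d,e) via R1 from conn(d,g), conn(g,e)
round 2: derive conn(d,f) via R1 from conn(d,g), conn(g,f)
round 2: derive conn(e,e) via R1 from conn(e,g), conn(g,e)
round 2: derive conn(e,f) via R1 from conn(e,g), conn(g,f)
round 2: derive conn(f,d) via R1 from conn(f,b), conn(b,d)
round 2: derive conn(f,g) via R1 from conn(f,e), conn(e,g)
round 2: derive conn(g,b) via R1 from conn(g,f), conn(f,b)
round 2: derive conn(g,i) via R1 from conn(g,e), conn(e,i)
round 2: derive conn(j,d) via R1 from conn(j,b), conn(b,d)
round 2: derive conn(j,e) via R1 from conn(j,b), conn(b,e)
round 2: derive conn(j,f) via R1 from conn(j,b), conn(b,f)
round 3: derive conn(d,b) via R1 from conn(d,f), conn(f,b)
round 3: derive conn(d,d) via R1 from conn(d,f), conn(f,d)
round 3: derive conn(d,i) via R1 from conn(d,e), conn(e,i)
round 3: derive conn(e,b) via R1 from conn(e,f), conn(f,b)
round 3: derive conn(e,d) via R1 from conn(e,f), conn(f,d)
round 3: derive conn(g,d) via R1 from conn(g,b), conn(b,d)
round 3: derive conn(j,g) via R1 from conn(j,b), conn(b,g)

yes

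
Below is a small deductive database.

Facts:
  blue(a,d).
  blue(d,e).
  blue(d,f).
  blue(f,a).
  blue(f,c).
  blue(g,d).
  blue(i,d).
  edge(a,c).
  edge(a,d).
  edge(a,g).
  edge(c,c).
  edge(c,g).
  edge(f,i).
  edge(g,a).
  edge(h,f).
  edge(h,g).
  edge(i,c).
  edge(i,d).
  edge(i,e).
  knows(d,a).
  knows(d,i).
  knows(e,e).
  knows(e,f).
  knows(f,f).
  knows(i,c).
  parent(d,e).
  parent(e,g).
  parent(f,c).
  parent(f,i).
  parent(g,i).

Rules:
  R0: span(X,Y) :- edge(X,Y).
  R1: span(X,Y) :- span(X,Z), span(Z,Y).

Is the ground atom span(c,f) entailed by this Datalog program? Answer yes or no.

round 1: derive span(a,c) via R0 from edge(a,c)
round 1: derive span(a,d) via R0 from edge(a,d)
round 1: derive span(a,g) via R0 from edge(a,g)
round 1: derive span(c,c) via R0 from edge(c,c)
round 1: derive span(c,g) via R0 from edge(c,g)
round 1: derive span(f,i) via R0 from edge(f,i)
round 1: derive span(g,a) via R0 from edge(g,a)
round 1: derive span(h,f) via R0 from edge(h,f)
round 1: derive span(h,g) via R0 from edge(h,g)
round 1: derive span(i,c) via R0 from edge(i,c)
round 1: derive span(i,d) via R0 from edge(i,d)
round 1: derive span(i,e) via R0 from edge(i,e)
round 2: derive span(a,a) via R1 from span(a,g), span(g,a)
round 2: derive span(c,a) via R1 from span(c,g), span(g,a)
round 2: derive span(f,c) via R1 from span(f,i), span(i,c)
round 2: derive span(f,d) via R1 from span(f,i), span(i,d)
round 2: derive span(f,e) via R1 from span(f,i), span(i,e)
round 2: derive span(g,c) via R1 from span(g,a), span(a,c)
round 2: derive span(g,d) via R1 from span(g,a), span(a,d)
round 2: derive span(g,g) via R1 from span(g,a), span(a,g)
round 2: derive span(h,a) via R1 from span(h,g), span(g,a)
round 2: derive span(h,i) via R1 from span(h,f), span(f,i)
round 2: derive span(i,g) via R1 from span(i,c), span(c,g)
round 3: derive span(c,d) via R1 from span(c,a), span(a,d)
round 3: derive span(f,a) via R1 from span(f,c), span(c,a)
round 3: derive span(f,g) via R1 from span(f,c), span(c,g)
round 3: derive span(h,c) via R1 from span(h,a), span(a,c)
round 3: derive span(h,d) via R1 from span(h,a), span(a,d)
round 3: derive span(h,e) via R1 from span(h,f), span(f,e)
round 3: derive span(i,a) via R1 from span(i,c), span(c,a)

no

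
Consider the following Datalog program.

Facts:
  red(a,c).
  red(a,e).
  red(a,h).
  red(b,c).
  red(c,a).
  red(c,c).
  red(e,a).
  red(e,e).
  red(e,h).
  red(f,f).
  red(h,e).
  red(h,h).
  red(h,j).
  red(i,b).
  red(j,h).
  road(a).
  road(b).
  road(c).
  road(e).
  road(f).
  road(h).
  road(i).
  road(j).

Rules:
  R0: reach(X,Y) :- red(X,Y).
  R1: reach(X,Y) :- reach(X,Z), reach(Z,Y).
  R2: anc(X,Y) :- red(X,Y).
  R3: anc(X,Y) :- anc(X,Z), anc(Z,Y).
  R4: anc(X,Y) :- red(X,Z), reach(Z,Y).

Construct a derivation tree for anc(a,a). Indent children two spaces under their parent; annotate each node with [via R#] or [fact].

anc(a,a)  [via R3]
  anc(a,c)  [via R2]
    red(a,c)  [fact]
  anc(c,a)  [via R2]
    red(c,a)  [fact]

round 1: derive reach(a,c) via R0 from red(a,c)
round 1: derive reach(a,e) via R0 from red(a,e)
round 1: derive reach(a,h) via R0 from red(a,h)
round 1: derive reach(b,c) via R0 from red(b,c)
round 1: derive reach(c,a) via R0 from red(c,a)
round 1: derive reach(c,c) via R0 from red(c,c)
round 1: derive reach(e,a) via R0 from red(e,a)
round 1: derive reach(e,e) via R0 from red(e,e)
round 1: derive reach(e,h) via R0 from red(e,h)
round 1: derive reach(f,f) via R0 from red(f,f)
round 1: derive reach(h,e) via R0 from red(h,e)
round 1: derive reach(h,h) via R0 from red(h,h)
round 1: derive reach(h,j) via R0 from red(h,j)
round 1: derive reach(i,b) via R0 from red(i,b)
round 1: derive reach(j,h) via R0 from red(j,h)
round 1: derive anc(a,c) via R2 from red(a,c)
round 1: derive anc(a,e) via R2 from red(a,e)
round 1: derive anc(a,h) via R2 from red(a,h)
round 1: derive anc(b,c) via R2 from red(b,c)
round 1: derive anc(c,a) via R2 from red(c,a)
round 1: derive anc(c,c) via R2 from red(c,c)
round 1: derive anc(e,a) via R2 from red(e,a)
round 1: derive anc(e,e) via R2 from red(e,e)
round 1: derive anc(e,h) via R2 from red(e,h)
round 1: derive anc(f,f) via R2 from red(f,f)
round 1: derive anc(h,e) via R2 from red(h,e)
round 1: derive anc(h,h) via R2 from red(h,h)
round 1: derive anc(h,j) via R2 from red(h,j)
round 1: derive anc(i,b) via R2 from red(i,b)
round 1: derive anc(j,h) via R2 from red(j,h)
round 2: derive reach(a,a) via R1 from reach(a,c), reach(c,a)
round 2: derive reach(a,j) via R1 from reach(a,h), reach(h,j)
round 2: derive reach(b,a) via R1 from reach(b,c), reach(c,a)
round 2: derive reach(c,e) via R1 from reach(c,a), reach(a,e)
round 2: derive reach(c,h) via R1 from reach(c,a), reach(a,h)
round 2: derive reach(e,c) via R1 from reach(e,a), reach(a,c)
round 2: derive reach(e,j) via R1 from reach(e,h), reach(h,j)
round 2: derive reach(h,a) via R1 from reach(h,e), reach(e,a)
round 2: derive reach(i,c) via R1 from reach(i,b), reach(b,c)
round 2: derive reach(j,e) via R1 from reach(j,h), reach(h,e)
round 2: derive reach(j,j) via R1 from reach(j,h), reach(h,j)
round 2: derive anc(a,a) via R3 from anc(a,c), anc(c,a)
round 2: derive anc(a,j) via R3 from anc(a,h), anc(h,j)
round 2: derive anc(b,a) via R3 from anc(b,c), anc(c,a)
round 2: derive anc(c,e) via R3 from anc(c,a), anc(a,e)
round 2: derive anc(c,h) via R3 from anc(c,a), anc(a,h)
round 2: derive anc(e,c) via R3 from anc(e,a), anc(a,c)
round 2: derive anc(e,j) via R3 from anc(e,h), anc(h,j)
round 2: derive anc(h,a) via R3 from anc(h,e), anc(e,a)
round 2: derive anc(i,c) via R3 from anc(i,b), anc(b,c)
round 2: derive anc(j,e) via R3 from anc(j,h), anc(h,e)
round 2: derive anc(j,j) via R3 from anc(j,h), anc(h,j)
round 3: derive reach(b,e) via R1 from reach(b,a), reach(a,e)
round 3: derive reach(b,h) via R1 from reach(b,a), reach(a,h)
round 3: derive reach(b,j) via R1 from reach(b,a), reach(a,j)
round 3: derive reach(c,j) via R1 from reach(c,a), reach(a,j)
round 3: derive reach(h,c) via R1 from reach(h,a), reach(a,c)
round 3: derive reach(i,a) via R1 from reach(i,b), reach(b,a)
round 3: derive reach(i,e) via R1 from reach(i,c), reach(c,e)
round 3: derive reach(i,h) via R1 from reach(i,c), reach(c,h)
round 3: derive reach(j,a) via R1 from reach(j,e), reach(e,a)
round 3: derive reach(j,c) via R1 from reach(j,e), reach(e,c)
round 3: derive anc(b,e) via R3 from anc(b,a), anc(a,e)
round 3: derive anc(b,h) via R3 from anc(b,a), anc(a,h)
round 3: derive anc(b,j) via R3 from anc(b,a), anc(a,j)
round 3: derive anc(c,j) via R3 from anc(c,a), anc(a,j)
round 3: derive anc(h,c) via R3 from anc(h,a), anc(a,c)
round 3: derive anc(i,a) via R3 from anc(i,b), anc(b,a)
round 3: derive anc(i,e) via R3 from anc(i,c), anc(c,e)
round 3: derive anc(i,h) via R3 from anc(i,c), anc(c,h)
round 3: derive anc(j,a) via R3 from anc(j,e), anc(e,a)
round 3: derive anc(j,c) via R3 from anc(j,e), anc(e,c)
round 4: derive reach(i,j) via R1 from reach(i,a), reach(a,j)
round 4: derive anc(i,j) via R3 from anc(i,a), anc(a,j)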